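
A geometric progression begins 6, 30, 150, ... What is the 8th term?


aₙ = a₁·r^(n-1)
= 6×5^7
= 6×78125
= 468750

a_8 = 468750


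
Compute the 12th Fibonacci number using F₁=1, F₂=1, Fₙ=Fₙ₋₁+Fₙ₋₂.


Fibonacci sequence: 1, 1, 2, 3, 5, 8, 13, 21, 34, 55, 89, ...
F(12) = 144

F(12) = 144


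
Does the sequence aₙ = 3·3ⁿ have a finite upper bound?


aₙ = 3·3ⁿ → as n→∞, aₙ→∞ (since base 3 > 1)
No finite upper bound exists
The sequence is UNBOUNDED

Unbounded (aₙ → ∞ as n → ∞)


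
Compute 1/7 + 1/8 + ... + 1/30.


Σₖ₌7^30 1/k = 1/7 + 1/8 + 1/9 + ... + 1/30
= 3598413401287/2329089562800
≈ 1.545

Sum = 3598413401287/2329089562800 ≈ 1.545


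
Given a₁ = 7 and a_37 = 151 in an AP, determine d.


d = (aₙ - a₁)/(n-1)
= (151 - 7)/(37-1)
= 144/36 = 4

d = 4


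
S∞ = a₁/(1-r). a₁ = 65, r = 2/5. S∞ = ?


S∞ = a₁/(1-r) = 65/(1 - 2/5)
= 65/(3/5)
= 325/3

S∞ = 325/3


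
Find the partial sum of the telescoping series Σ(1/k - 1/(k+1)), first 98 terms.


Telescoping: adjacent terms cancel.
= 1/1 - 1/99
= 1 - 1/99 = 98/99

Sum = 98/99


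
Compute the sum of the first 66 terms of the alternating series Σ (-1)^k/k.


S = -1 + 1/2 - 1/3 + 1/4 - 1/5 + 1/6 - 1/7 + 1/8 ± ...
= -0.6856
(Full series converges to -ln(2) ≈ -0.6931)

S_66 = -0.6856


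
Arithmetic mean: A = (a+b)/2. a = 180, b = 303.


AM = (180 + 303)/2 = 483/2 = 241.5

AM = 241.5


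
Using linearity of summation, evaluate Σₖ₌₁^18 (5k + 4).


Σ(5k+4) = 5·Σk + 4·n
= 5·171 + 4·18
= 855 + 72 = 927

Σ = 927


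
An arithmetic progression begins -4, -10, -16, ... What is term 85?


aₙ = a₁ + (n-1)d
= -4 + (85-1)×-6
= -4 - 504
= -508

a_85 = -508


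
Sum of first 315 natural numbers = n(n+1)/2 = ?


n(n+1)/2 = 315×316/2 = 99540/2 = 49770

Σk = 49770


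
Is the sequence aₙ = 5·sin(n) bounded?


For all n, -1 ≤ sin(n) ≤ 1, so -5 ≤ 5·sin(n) ≤ 5
Lower bound: -5, Upper bound: 5
The sequence IS bounded

Bounded (-5 ≤ aₙ ≤ 5)


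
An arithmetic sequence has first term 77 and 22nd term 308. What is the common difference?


d = (aₙ - a₁)/(n-1)
= (308 - 77)/(22-1)
= 231/21 = 11

d = 11


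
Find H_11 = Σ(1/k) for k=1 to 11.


H_11 = 1/1 + 1/2 + 1/3 + ... + 1/11
= 83711/27720
≈ 3.0199

H_11 = 83711/27720 ≈ 3.0199


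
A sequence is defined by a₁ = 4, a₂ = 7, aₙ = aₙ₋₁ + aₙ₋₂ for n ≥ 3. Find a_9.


Computing iteratively: 4, 7, 11, 18, 29, 47, 76, 123, 199
a_9 = 199

a_9 = 199


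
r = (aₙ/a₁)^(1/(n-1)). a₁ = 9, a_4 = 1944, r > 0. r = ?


r^(n-1) = aₙ/a₁
r^3 = 1944/9 = 216
r = 216^(1/3)
= 6

r = 6


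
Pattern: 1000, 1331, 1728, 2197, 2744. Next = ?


Pattern: perfect cubes: n³
Terms: 1000, 1331, 1728, 2197, 2744
Next term = 3375

Next term = 3375


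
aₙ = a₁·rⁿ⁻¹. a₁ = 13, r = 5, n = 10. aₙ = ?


aₙ = a₁·r^(n-1)
= 13×5^9
= 13×1953125
= 25390625

a_10 = 25390625


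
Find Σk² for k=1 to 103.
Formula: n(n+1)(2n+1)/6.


n = 103
n(n+1)(2n+1)/6 = 103×104×207/6
= 2217384/6 = 369564

Σk² = 369564


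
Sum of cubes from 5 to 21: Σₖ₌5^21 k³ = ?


Σₖ₌5^21 k³ = [21·22/2]² − [4·5/2]²
= 53361 − 100 = 53261

Σk³ = 53261


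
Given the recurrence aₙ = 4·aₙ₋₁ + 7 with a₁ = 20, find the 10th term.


Computing step by step:
a_1 = 20
a_2 = 87
a_3 = 355
a_4 = 1427
a_5 = 5715
a_6 = 22867
a_7 = 91475
a_8 = 365907
a_9 = 1463635
a_10 = 5854547


a_10 = 5854547


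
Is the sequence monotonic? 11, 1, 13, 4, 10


Differences: -10, 12, -9, 6
Difference at position 2 is +12 (> 0) but position 1 is -10 (< 0) — sequence both rises and falls
→ NOT monotonic

Not monotonic


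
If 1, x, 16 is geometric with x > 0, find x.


GM = √(1×16) = √16 = 4

GM = 4


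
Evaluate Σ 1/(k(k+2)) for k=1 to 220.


1/(k(k+2)) = (1/2)·(1/k - 1/(k+2)) (partial fractions)
Telescoping: Σ = (1/2)·(1 + 1/2 - 1/221 - 1/222) = 36575/49062

Sum = 36575/49062


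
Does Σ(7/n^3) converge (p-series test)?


p-series test: Σ c/n^p converges if p > 1, diverges if p ≤ 1 (constant c > 0 doesn't affect convergence).
p = 3
3 > 1 → CONVERGES

Converges (p = 3 > 1)


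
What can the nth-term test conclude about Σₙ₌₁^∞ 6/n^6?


lim(n→∞) 6/n^6 = 0
lim aₙ = 0 → nth-term test is INCONCLUSIVE
(Need other tests; this is actually a convergent p-series with p=6 > 1)

Inconclusive (lim aₙ = 0; need another test)


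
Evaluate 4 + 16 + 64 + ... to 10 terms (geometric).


Sₙ = 4×(4^10 - 1)/(4 - 1)
= 4×(1048576 - 1)/3
= 4×1048575/3
= 1398100

S_10 = 1398100


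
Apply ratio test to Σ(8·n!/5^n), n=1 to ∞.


aₙ = 8·n!/5^n
a_{n+1}/aₙ = (n+1)!/5^(n+1) × 5^n/n!  (constant 8 cancels)
= (n+1)/5
L = lim(n→∞) (n+1)/5 = ∞
L > 1 → series DIVERGES

Diverges (ratio test: L = ∞ > 1)


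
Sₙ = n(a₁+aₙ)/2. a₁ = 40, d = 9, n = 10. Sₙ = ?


aₙ = 40 + (10-1)×9 = 121
Sₙ = n(a₁+aₙ)/2 = 10×(40+121)/2
= 10×161/2 = 805

S_10 = 805


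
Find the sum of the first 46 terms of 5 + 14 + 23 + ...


aₙ = 5 + (46-1)×9 = 410
Sₙ = n(a₁+aₙ)/2 = 46×(5+410)/2
= 46×415/2 = 9545

S_46 = 9545


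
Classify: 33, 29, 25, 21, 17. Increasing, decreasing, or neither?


Differences: -4, -4, -4, -4
All differences < 0 → strictly DECREASING

Monotonically decreasing


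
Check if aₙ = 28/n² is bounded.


a₁ = 28, a₂ = 28/4, a₃ = 28/9, ...
0 < aₙ ≤ 28 for all n ≥ 1
The sequence IS bounded

Bounded (0 < aₙ ≤ 28)


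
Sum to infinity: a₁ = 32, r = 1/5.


S∞ = a₁/(1-r) = 32/(1 - 1/5)
= 32/(4/5)
= 40

S∞ = 40


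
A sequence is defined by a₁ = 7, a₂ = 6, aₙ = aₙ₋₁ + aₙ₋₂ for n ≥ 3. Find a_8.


Computing iteratively: 7, 6, 13, 19, 32, 51, 83, 134
a_8 = 134

a_8 = 134


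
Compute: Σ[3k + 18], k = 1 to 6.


Σ(3k+18) = 3·Σk + 18·n
= 3·21 + 18·6
= 63 + 108 = 171

Σ = 171


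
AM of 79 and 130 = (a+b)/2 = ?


AM = (79 + 130)/2 = 209/2 = 104.5

AM = 104.5


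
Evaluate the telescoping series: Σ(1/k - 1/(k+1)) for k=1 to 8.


Telescoping: adjacent terms cancel.
= 1/1 - 1/9
= 1 - 1/9 = 8/9

Sum = 8/9


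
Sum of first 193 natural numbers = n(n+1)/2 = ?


n(n+1)/2 = 193×194/2 = 37442/2 = 18721

Σk = 18721


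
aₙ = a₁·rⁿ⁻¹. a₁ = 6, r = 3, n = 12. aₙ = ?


aₙ = a₁·r^(n-1)
= 6×3^11
= 6×177147
= 1062882

a_12 = 1062882


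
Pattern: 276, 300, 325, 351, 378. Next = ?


Pattern: triangular numbers: n(n+1)/2
Terms: 276, 300, 325, 351, 378
Next term = 406

Next term = 406


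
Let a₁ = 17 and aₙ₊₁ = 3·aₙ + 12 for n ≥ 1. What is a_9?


Computing step by step:
a_1 = 17
a_2 = 63
a_3 = 201
a_4 = 615
a_5 = 1857
a_6 = 5583
a_7 = 16761
a_8 = 50295
a_9 = 150897


a_9 = 150897


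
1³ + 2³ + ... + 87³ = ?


n(n+1)/2 = 87×88/2 = 3828
Σk³ = 3828² = 14653584

Σk³ = 14653584


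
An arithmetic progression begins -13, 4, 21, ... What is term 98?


aₙ = a₁ + (n-1)d
= -13 + (98-1)×17
= -13 + 1649
= 1636

a_98 = 1636


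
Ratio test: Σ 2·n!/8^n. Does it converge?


aₙ = 2·n!/8^n
a_{n+1}/aₙ = (n+1)!/8^(n+1) × 8^n/n!  (constant 2 cancels)
= (n+1)/8
L = lim(n→∞) (n+1)/8 = ∞
L > 1 → series DIVERGES

Diverges (ratio test: L = ∞ > 1)


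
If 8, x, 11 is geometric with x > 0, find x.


GM = √(8×11) = √88 = 9.3808

GM = 9.3808


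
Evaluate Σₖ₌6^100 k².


Σₖ₌6^100 k² = Σₖ₌₁^100 k² − Σₖ₌₁^5 k²
= 100·101·201/6 − 5·6·11/6
= 338350 − 55 = 338295

Σk² = 338295


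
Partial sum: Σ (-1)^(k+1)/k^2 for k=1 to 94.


S = 1 - 1/4 + 1/9 - 1/16 + 1/25 - 1/36 + 1/49 - 1/64 ± ...
= 0.8224
(Full series converges to +π²/12 ≈ +0.8225)

S_94 = 0.8224


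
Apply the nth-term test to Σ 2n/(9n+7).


lim(n→∞) 2n/(9n+7) = 2/9 = 2/9  (divide numerator and denominator by n)
lim aₙ = 2/9 ≠ 0 → series DIVERGES

Diverges (lim aₙ = 2/9 ≠ 0)


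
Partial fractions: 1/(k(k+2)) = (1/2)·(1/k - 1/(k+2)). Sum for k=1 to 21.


1/(k(k+2)) = (1/2)·(1/k - 1/(k+2)) (partial fractions)
Telescoping: Σ = (1/2)·(1 + 1/2 - 1/22 - 1/23) = 357/506

Sum = 357/506


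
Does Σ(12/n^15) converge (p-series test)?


p-series test: Σ c/n^p converges if p > 1, diverges if p ≤ 1 (constant c > 0 doesn't affect convergence).
p = 15
15 > 1 → CONVERGES

Converges (p = 15 > 1)


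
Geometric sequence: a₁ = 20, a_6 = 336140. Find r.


r^(n-1) = aₙ/a₁
r^5 = 336140/20 = 16807
r = 16807^(1/5)
= 7

r = 7


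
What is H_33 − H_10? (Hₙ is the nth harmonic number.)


Σₖ₌11^33 1/k = 1/11 + 1/12 + 1/13 + ... + 1/33
= 15225778970569/13127595717600
≈ 1.1598

Sum = 15225778970569/13127595717600 ≈ 1.1598


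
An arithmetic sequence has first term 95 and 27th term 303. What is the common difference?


d = (aₙ - a₁)/(n-1)
= (303 - 95)/(27-1)
= 208/26 = 8

d = 8


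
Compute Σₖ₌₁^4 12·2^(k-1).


Sₙ = 12×(2^4 - 1)/(2 - 1)
= 12×(16 - 1)/1
= 12×15/1
= 180

S_4 = 180


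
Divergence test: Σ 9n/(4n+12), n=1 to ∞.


lim(n→∞) 9n/(4n+12) = 9/4 = 9/4  (divide numerator and denominator by n)
lim aₙ = 9/4 ≠ 0 → series DIVERGES

Diverges (lim aₙ = 9/4 ≠ 0)


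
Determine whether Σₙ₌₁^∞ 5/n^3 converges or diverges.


p-series test: Σ c/n^p converges if p > 1, diverges if p ≤ 1 (constant c > 0 doesn't affect convergence).
p = 3
3 > 1 → CONVERGES

Converges (p = 3 > 1)


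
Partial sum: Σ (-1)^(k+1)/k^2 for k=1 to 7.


S = 1 - 1/4 + 1/9 - 1/16 + 1/25 - 1/36 + 1/49
= 0.8312
(Full series converges to +π²/12 ≈ +0.8225)

S_7 = 0.8312


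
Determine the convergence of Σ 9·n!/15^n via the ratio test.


aₙ = 9·n!/15^n
a_{n+1}/aₙ = (n+1)!/15^(n+1) × 15^n/n!  (constant 9 cancels)
= (n+1)/15
L = lim(n→∞) (n+1)/15 = ∞
L > 1 → series DIVERGES

Diverges (ratio test: L = ∞ > 1)


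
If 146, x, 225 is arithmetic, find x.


AM = (146 + 225)/2 = 371/2 = 185.5

AM = 185.5


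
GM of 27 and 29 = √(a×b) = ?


GM = √(27×29) = √783 = 27.9821

GM = 27.9821


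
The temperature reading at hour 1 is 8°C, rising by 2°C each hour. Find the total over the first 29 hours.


aₙ = 8 + (29-1)×2 = 64
Sₙ = n(a₁+aₙ)/2 = 29×(8+64)/2
= 29×72/2 = 1044

S_29 = 1044


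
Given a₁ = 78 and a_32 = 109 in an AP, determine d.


d = (aₙ - a₁)/(n-1)
= (109 - 78)/(32-1)
= 31/31 = 1

d = 1


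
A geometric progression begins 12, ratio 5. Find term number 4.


aₙ = a₁·r^(n-1)
= 12×5^3
= 12×125
= 1500

a_4 = 1500


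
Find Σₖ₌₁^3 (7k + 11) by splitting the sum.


Σ(7k+11) = 7·Σk + 11·n
= 7·6 + 11·3
= 42 + 33 = 75

Σ = 75


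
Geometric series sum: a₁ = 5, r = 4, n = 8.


Sₙ = 5×(4^8 - 1)/(4 - 1)
= 5×(65536 - 1)/3
= 5×65535/3
= 109225

S_8 = 109225


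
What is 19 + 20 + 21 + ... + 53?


Σₖ₌19^53 k = Σₖ₌₁^53 k − Σₖ₌₁^18 k
= 53·54/2 − 18·19/2
= 1431 − 171 = 1260

Σk = 1260


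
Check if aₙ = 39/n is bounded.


a₁ = 39, a₂ = 39/2, a₃ = 39/3, ...
0 < aₙ ≤ 39 for all n ≥ 1
Lower bound: 0, Upper bound: 39
The sequence IS bounded

Bounded (0 < aₙ ≤ 39)


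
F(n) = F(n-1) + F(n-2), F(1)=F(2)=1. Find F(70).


Fibonacci sequence: 1, 1, 2, 3, 5, 8, 13, 21, 34, 55, 89, ...
F(70) = 190392490709135

F(70) = 190392490709135


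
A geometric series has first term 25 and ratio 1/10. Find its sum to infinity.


S∞ = a₁/(1-r) = 25/(1 - 1/10)
= 25/(9/10)
= 250/9

S∞ = 250/9


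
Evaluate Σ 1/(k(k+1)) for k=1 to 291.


1/(k(k+1)) = 1/k - 1/(k+1) (partial fractions)
Telescoping: Σ = 1 - 1/292 = 291/292

Sum = 291/292


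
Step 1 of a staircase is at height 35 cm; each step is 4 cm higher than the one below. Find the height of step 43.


aₙ = a₁ + (n-1)d
= 35 + (43-1)×4
= 35 + 168
= 203

a_43 = 203


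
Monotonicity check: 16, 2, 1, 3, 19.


Differences: -14, -1, 2, 16
Difference at position 3 is +2 (> 0) but position 1 is -14 (< 0) — sequence both rises and falls
→ NOT monotonic

Not monotonic


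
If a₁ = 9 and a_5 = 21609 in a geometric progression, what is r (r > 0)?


r^(n-1) = aₙ/a₁
r^4 = 21609/9 = 2401
r = 2401^(1/4)
= ±7; taking r > 0 gives r = 7

r = 7


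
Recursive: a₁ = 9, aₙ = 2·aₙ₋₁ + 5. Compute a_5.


Computing step by step:
a_1 = 9
a_2 = 23
a_3 = 51
a_4 = 107
a_5 = 219


a_5 = 219


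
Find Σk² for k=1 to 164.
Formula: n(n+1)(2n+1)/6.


n = 164
n(n+1)(2n+1)/6 = 164×165×329/6
= 8902740/6 = 1483790

Σk² = 1483790


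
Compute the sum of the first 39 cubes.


n(n+1)/2 = 39×40/2 = 780
Σk³ = 780² = 608400

Σk³ = 608400


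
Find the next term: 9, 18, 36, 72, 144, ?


Pattern: geometric (r=2)
Terms: 9, 18, 36, 72, 144
Next term = 288

Next term = 288


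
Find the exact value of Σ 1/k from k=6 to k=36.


Σₖ₌6^36 1/k = 1/6 + 1/7 + 1/8 + ... + 1/36
= 24827248546189/13127595717600
≈ 1.8912

Sum = 24827248546189/13127595717600 ≈ 1.8912


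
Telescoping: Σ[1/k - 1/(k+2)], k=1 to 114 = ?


Telescoping with gap 2: two head and two tail terms survive.
= (1 + 1/2) - (1/115 + 1/116)
= 3/2 - 1/115 - 1/116 = 19779/13340

Sum = 19779/13340


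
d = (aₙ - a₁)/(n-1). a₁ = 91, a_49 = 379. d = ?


d = (aₙ - a₁)/(n-1)
= (379 - 91)/(49-1)
= 288/48 = 6

d = 6


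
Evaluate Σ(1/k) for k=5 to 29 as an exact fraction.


Σₖ₌5^29 1/k = 1/5 + 1/6 + 1/7 + ... + 1/29
= 4374776588887/2329089562800
≈ 1.8783

Sum = 4374776588887/2329089562800 ≈ 1.8783


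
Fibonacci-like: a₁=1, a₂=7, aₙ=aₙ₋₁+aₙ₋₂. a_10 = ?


Computing iteratively: 1, 7, 8, 15, 23, 38, 61, 99, 160, 259
a_10 = 259

a_10 = 259


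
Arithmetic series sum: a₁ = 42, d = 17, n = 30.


aₙ = 42 + (30-1)×17 = 535
Sₙ = n(a₁+aₙ)/2 = 30×(42+535)/2
= 30×577/2 = 8655

S_30 = 8655


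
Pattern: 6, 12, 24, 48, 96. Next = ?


Pattern: geometric (r=2)
Terms: 6, 12, 24, 48, 96
Next term = 192

Next term = 192


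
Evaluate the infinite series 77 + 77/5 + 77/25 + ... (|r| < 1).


S∞ = a₁/(1-r) = 77/(1 - 1/5)
= 77/(4/5)
= 385/4

S∞ = 385/4


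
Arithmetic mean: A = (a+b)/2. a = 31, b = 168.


AM = (31 + 168)/2 = 199/2 = 99.5

AM = 99.5


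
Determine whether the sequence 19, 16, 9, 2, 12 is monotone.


Differences: -3, -7, -7, 10
Difference at position 4 is +10 (> 0) but position 1 is -3 (< 0) — sequence both rises and falls
→ NOT monotonic

Not monotonic


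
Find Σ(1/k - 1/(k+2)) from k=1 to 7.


Telescoping with gap 2: two head and two tail terms survive.
= (1 + 1/2) - (1/8 + 1/9)
= 3/2 - 1/8 - 1/9 = 91/72

Sum = 91/72


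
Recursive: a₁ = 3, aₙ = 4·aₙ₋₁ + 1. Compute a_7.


Computing step by step:
a_1 = 3
a_2 = 13
a_3 = 53
a_4 = 213
a_5 = 853
a_6 = 3413
a_7 = 13653


a_7 = 13653


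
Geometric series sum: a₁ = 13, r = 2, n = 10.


Sₙ = 13×(2^10 - 1)/(2 - 1)
= 13×(1024 - 1)/1
= 13×1023/1
= 13299

S_10 = 13299


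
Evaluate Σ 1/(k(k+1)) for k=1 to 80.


1/(k(k+1)) = 1/k - 1/(k+1) (partial fractions)
Telescoping: Σ = 1 - 1/81 = 80/81

Sum = 80/81


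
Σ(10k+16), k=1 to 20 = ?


Σ(10k+16) = 10·Σk + 16·n
= 10·210 + 16·20
= 2100 + 320 = 2420

Σ = 2420


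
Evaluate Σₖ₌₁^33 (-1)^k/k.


S = -1 + 1/2 - 1/3 + 1/4 - 1/5 + 1/6 - 1/7 + 1/8 ± ...
= -0.7081
(Full series converges to -ln(2) ≈ -0.6931)

S_33 = -0.7081


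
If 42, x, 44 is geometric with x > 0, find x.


GM = √(42×44) = √1848 = 42.9884

GM = 42.9884


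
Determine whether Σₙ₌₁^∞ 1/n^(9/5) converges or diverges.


p-series test: Σ c/n^p converges if p > 1, diverges if p ≤ 1 (constant c > 0 doesn't affect convergence).
p = 9/5
9/5 > 1 → CONVERGES

Converges (p = 9/5 > 1)


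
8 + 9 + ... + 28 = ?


Σₖ₌8^28 k = Σₖ₌₁^28 k − Σₖ₌₁^7 k
= 28·29/2 − 7·8/2
= 406 − 28 = 378

Σk = 378


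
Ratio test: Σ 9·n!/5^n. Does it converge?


aₙ = 9·n!/5^n
a_{n+1}/aₙ = (n+1)!/5^(n+1) × 5^n/n!  (constant 9 cancels)
= (n+1)/5
L = lim(n→∞) (n+1)/5 = ∞
L > 1 → series DIVERGES

Diverges (ratio test: L = ∞ > 1)


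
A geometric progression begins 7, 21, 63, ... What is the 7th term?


aₙ = a₁·r^(n-1)
= 7×3^6
= 7×729
= 5103

a_7 = 5103


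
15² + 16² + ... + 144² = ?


Σₖ₌15^144 k² = Σₖ₌₁^144 k² − Σₖ₌₁^14 k²
= 144·145·289/6 − 14·15·29/6
= 1005720 − 1015 = 1004705

Σk² = 1004705


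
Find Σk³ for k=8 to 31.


Σₖ₌8^31 k³ = [31·32/2]² − [7·8/2]²
= 246016 − 784 = 245232

Σk³ = 245232


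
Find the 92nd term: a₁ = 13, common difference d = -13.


aₙ = a₁ + (n-1)d
= 13 + (92-1)×-13
= 13 - 1183
= -1170

a_92 = -1170


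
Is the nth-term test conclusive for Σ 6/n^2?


lim(n→∞) 6/n^2 = 0
lim aₙ = 0 → nth-term test is INCONCLUSIVE
(Need other tests; this is actually a convergent p-series with p=2 > 1)

Inconclusive (lim aₙ = 0; need another test)


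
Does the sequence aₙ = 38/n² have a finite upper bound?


a₁ = 38, a₂ = 38/4, a₃ = 38/9, ...
0 < aₙ ≤ 38 for all n ≥ 1
The sequence IS bounded

Bounded (0 < aₙ ≤ 38)


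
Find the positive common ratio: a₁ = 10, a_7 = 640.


r^(n-1) = aₙ/a₁
r^6 = 640/10 = 64
r = 64^(1/6)
= ±2; taking r > 0 gives r = 2

r = 2


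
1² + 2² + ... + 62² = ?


n = 62
n(n+1)(2n+1)/6 = 62×63×125/6
= 488250/6 = 81375

Σk² = 81375


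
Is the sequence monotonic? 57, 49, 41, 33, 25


Differences: -8, -8, -8, -8
All differences < 0 → strictly DECREASING

Monotonically decreasing


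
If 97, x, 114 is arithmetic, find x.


AM = (97 + 114)/2 = 211/2 = 105.5

AM = 105.5


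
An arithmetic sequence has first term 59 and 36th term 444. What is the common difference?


d = (aₙ - a₁)/(n-1)
= (444 - 59)/(36-1)
= 385/35 = 11

d = 11


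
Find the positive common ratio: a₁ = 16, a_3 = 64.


r^(n-1) = aₙ/a₁
r^2 = 64/16 = 4
r = 4^(1/2)
= ±2; taking r > 0 gives r = 2

r = 2


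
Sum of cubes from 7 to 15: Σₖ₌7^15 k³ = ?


Σₖ₌7^15 k³ = [15·16/2]² − [6·7/2]²
= 14400 − 441 = 13959

Σk³ = 13959


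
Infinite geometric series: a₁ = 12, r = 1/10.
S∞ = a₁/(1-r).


S∞ = a₁/(1-r) = 12/(1 - 1/10)
= 12/(9/10)
= 40/3

S∞ = 40/3


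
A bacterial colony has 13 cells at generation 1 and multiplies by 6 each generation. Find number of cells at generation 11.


aₙ = a₁·r^(n-1)
= 13×6^10
= 13×60466176
= 786060288

a_11 = 786060288


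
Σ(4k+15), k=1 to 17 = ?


Σ(4k+15) = 4·Σk + 15·n
= 4·153 + 15·17
= 612 + 255 = 867

Σ = 867


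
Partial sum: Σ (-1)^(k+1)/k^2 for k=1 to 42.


S = 1 - 1/4 + 1/9 - 1/16 + 1/25 - 1/36 + 1/49 - 1/64 ± ...
= 0.8222
(Full series converges to +π²/12 ≈ +0.8225)

S_42 = 0.8222


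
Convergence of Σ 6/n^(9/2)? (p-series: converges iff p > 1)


p-series test: Σ c/n^p converges if p > 1, diverges if p ≤ 1 (constant c > 0 doesn't affect convergence).
p = 9/2
9/2 > 1 → CONVERGES

Converges (p = 9/2 > 1)


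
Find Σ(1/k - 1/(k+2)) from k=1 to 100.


Telescoping with gap 2: two head and two tail terms survive.
= (1 + 1/2) - (1/101 + 1/102)
= 3/2 - 1/101 - 1/102 = 7625/5151

Sum = 7625/5151


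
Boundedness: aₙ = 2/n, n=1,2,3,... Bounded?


a₁ = 2, a₂ = 2/2, a₃ = 2/3, ...
0 < aₙ ≤ 2 for all n ≥ 1
Lower bound: 0, Upper bound: 2
The sequence IS bounded

Bounded (0 < aₙ ≤ 2)


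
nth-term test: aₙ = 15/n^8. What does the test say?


lim(n→∞) 15/n^8 = 0
lim aₙ = 0 → nth-term test is INCONCLUSIVE
(Need other tests; this is actually a convergent p-series with p=8 > 1)

Inconclusive (lim aₙ = 0; need another test)


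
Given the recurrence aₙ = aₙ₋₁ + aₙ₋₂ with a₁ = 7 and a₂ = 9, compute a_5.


Computing iteratively: 7, 9, 16, 25, 41
a_5 = 41

a_5 = 41


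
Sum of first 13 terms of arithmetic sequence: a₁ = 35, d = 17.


aₙ = 35 + (13-1)×17 = 239
Sₙ = n(a₁+aₙ)/2 = 13×(35+239)/2
= 13×274/2 = 1781

S_13 = 1781


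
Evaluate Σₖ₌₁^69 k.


n(n+1)/2 = 69×70/2 = 4830/2 = 2415

Σk = 2415


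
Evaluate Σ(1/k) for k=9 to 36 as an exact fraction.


Σₖ₌9^36 1/k = 1/9 + 1/10 + 1/11 + ... + 1/36
= 2731856520727/1875370816800
≈ 1.4567

Sum = 2731856520727/1875370816800 ≈ 1.4567


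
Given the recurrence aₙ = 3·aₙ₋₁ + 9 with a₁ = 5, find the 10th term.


Computing step by step:
a_1 = 5
a_2 = 24
a_3 = 81
a_4 = 252
a_5 = 765
a_6 = 2304
a_7 = 6921
a_8 = 20772
a_9 = 62325
a_10 = 186984


a_10 = 186984


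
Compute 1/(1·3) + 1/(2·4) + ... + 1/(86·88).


1/(k(k+2)) = (1/2)·(1/k - 1/(k+2)) (partial fractions)
Telescoping: Σ = (1/2)·(1 + 1/2 - 1/87 - 1/88) = 11309/15312

Sum = 11309/15312


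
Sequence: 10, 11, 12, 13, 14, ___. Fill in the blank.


Pattern: arithmetic (d=1)
Terms: 10, 11, 12, 13, 14
Next term = 15

Next term = 15


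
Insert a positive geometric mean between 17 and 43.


GM = √(17×43) = √731 = 27.037

GM = 27.037


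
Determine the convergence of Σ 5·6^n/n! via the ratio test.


aₙ = 5·6^n/n!
a_{n+1}/aₙ = 6^(n+1)/(n+1)! × n!/6^n  (constant 5 cancels)
= 6/(n+1)
L = lim(n→∞) 6/(n+1) = 0
L < 1 → series CONVERGES

Converges (ratio test: L = 0 < 1)


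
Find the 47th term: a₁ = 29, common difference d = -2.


aₙ = a₁ + (n-1)d
= 29 + (47-1)×-2
= 29 - 92
= -63

a_47 = -63


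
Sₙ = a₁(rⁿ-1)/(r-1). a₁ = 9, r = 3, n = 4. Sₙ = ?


Sₙ = 9×(3^4 - 1)/(3 - 1)
= 9×(81 - 1)/2
= 9×80/2
= 360

S_4 = 360


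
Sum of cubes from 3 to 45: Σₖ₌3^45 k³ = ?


Σₖ₌3^45 k³ = [45·46/2]² − [2·3/2]²
= 1071225 − 9 = 1071216

Σk³ = 1071216


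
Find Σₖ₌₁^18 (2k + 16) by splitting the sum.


Σ(2k+16) = 2·Σk + 16·n
= 2·171 + 16·18
= 342 + 288 = 630

Σ = 630


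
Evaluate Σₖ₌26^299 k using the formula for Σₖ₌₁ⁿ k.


Σₖ₌26^299 k = Σₖ₌₁^299 k − Σₖ₌₁^25 k
= 299·300/2 − 25·26/2
= 44850 − 325 = 44525

Σk = 44525


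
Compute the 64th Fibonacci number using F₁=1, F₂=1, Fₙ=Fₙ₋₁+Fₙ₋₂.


Fibonacci sequence: 1, 1, 2, 3, 5, 8, 13, 21, 34, 55, 89, ...
F(64) = 10610209857723

F(64) = 10610209857723


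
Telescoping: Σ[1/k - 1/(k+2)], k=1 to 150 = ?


Telescoping with gap 2: two head and two tail terms survive.
= (1 + 1/2) - (1/151 + 1/152)
= 3/2 - 1/151 - 1/152 = 34125/22952

Sum = 34125/22952


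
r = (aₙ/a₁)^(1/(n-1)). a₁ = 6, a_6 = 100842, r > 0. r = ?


r^(n-1) = aₙ/a₁
r^5 = 100842/6 = 16807
r = 16807^(1/5)
= 7

r = 7


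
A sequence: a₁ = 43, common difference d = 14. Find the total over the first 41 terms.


aₙ = 43 + (41-1)×14 = 603
Sₙ = n(a₁+aₙ)/2 = 41×(43+603)/2
= 41×646/2 = 13243

S_41 = 13243


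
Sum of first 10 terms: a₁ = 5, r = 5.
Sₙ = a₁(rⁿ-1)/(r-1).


Sₙ = 5×(5^10 - 1)/(5 - 1)
= 5×(9765625 - 1)/4
= 5×9765624/4
= 12207030

S_10 = 12207030


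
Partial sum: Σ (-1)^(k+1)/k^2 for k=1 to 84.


S = 1 - 1/4 + 1/9 - 1/16 + 1/25 - 1/36 + 1/49 - 1/64 ± ...
= 0.8224
(Full series converges to +π²/12 ≈ +0.8225)

S_84 = 0.8224


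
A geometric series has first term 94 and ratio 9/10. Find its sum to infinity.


S∞ = a₁/(1-r) = 94/(1 - 9/10)
= 94/(1/10)
= 940

S∞ = 940


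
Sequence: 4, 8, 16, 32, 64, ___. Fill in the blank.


Pattern: powers of 2: 2ⁿ
Terms: 4, 8, 16, 32, 64
Next term = 128

Next term = 128


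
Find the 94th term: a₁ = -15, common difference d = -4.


aₙ = a₁ + (n-1)d
= -15 + (94-1)×-4
= -15 - 372
= -387

a_94 = -387


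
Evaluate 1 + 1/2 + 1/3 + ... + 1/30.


H_30 = 1/1 + 1/2 + 1/3 + ... + 1/30
= 9304682830147/2329089562800
≈ 3.995

H_30 = 9304682830147/2329089562800 ≈ 3.995


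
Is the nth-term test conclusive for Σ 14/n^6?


lim(n→∞) 14/n^6 = 0
lim aₙ = 0 → nth-term test is INCONCLUSIVE
(Need other tests; this is actually a convergent p-series with p=6 > 1)

Inconclusive (lim aₙ = 0; need another test)


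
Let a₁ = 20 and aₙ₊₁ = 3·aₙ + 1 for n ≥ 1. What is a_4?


Computing step by step:
a_1 = 20
a_2 = 61
a_3 = 184
a_4 = 553


a_4 = 553


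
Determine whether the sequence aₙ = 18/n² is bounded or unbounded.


a₁ = 18, a₂ = 18/4, a₃ = 18/9, ...
0 < aₙ ≤ 18 for all n ≥ 1
The sequence IS bounded

Bounded (0 < aₙ ≤ 18)


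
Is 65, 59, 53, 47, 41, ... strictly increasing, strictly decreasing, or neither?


Differences: -6, -6, -6, -6
All differences < 0 → strictly DECREASING

Monotonically decreasing


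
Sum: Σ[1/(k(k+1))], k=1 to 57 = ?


1/(k(k+1)) = 1/k - 1/(k+1) (partial fractions)
Telescoping: Σ = 1 - 1/58 = 57/58

Sum = 57/58


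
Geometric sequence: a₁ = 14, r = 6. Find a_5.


aₙ = a₁·r^(n-1)
= 14×6^4
= 14×1296
= 18144

a_5 = 18144


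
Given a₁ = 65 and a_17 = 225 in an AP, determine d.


d = (aₙ - a₁)/(n-1)
= (225 - 65)/(17-1)
= 160/16 = 10

d = 10


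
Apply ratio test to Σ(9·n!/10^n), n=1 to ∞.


aₙ = 9·n!/10^n
a_{n+1}/aₙ = (n+1)!/10^(n+1) × 10^n/n!  (constant 9 cancels)
= (n+1)/10
L = lim(n→∞) (n+1)/10 = ∞
L > 1 → series DIVERGES

Diverges (ratio test: L = ∞ > 1)


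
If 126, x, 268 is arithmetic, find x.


AM = (126 + 268)/2 = 394/2 = 197

AM = 197


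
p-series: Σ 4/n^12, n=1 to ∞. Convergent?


p-series test: Σ c/n^p converges if p > 1, diverges if p ≤ 1 (constant c > 0 doesn't affect convergence).
p = 12
12 > 1 → CONVERGES

Converges (p = 12 > 1)


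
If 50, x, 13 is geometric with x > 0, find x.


GM = √(50×13) = √650 = 25.4951

GM = 25.4951


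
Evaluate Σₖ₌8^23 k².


Σₖ₌8^23 k² = Σₖ₌₁^23 k² − Σₖ₌₁^7 k²
= 23·24·47/6 − 7·8·15/6
= 4324 − 140 = 4184

Σk² = 4184


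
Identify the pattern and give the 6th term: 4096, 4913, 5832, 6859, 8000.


Pattern: perfect cubes: n³
Terms: 4096, 4913, 5832, 6859, 8000
Next term = 9261

Next term = 9261


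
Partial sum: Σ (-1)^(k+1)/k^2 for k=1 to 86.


S = 1 - 1/4 + 1/9 - 1/16 + 1/25 - 1/36 + 1/49 - 1/64 ± ...
= 0.8224
(Full series converges to +π²/12 ≈ +0.8225)

S_86 = 0.8224


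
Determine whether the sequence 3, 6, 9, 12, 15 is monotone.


Differences: 3, 3, 3, 3
All differences > 0 → strictly INCREASING

Monotonically increasing


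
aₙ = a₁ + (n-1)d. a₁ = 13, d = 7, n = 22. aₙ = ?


aₙ = a₁ + (n-1)d
= 13 + (22-1)×7
= 13 + 147
= 160

a_22 = 160


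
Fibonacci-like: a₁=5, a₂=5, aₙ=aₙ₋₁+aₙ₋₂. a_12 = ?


Computing iteratively: 5, 5, 10, 15, 25, 40, 65, 105, 170, 275, 445, 720
a_12 = 720

a_12 = 720


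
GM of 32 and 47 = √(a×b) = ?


GM = √(32×47) = √1504 = 38.7814

GM = 38.7814


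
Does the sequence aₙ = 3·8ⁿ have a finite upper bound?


aₙ = 3·8ⁿ → as n→∞, aₙ→∞ (since base 8 > 1)
No finite upper bound exists
The sequence is UNBOUNDED

Unbounded (aₙ → ∞ as n → ∞)


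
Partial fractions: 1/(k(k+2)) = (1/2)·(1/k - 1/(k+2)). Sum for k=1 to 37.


1/(k(k+2)) = (1/2)·(1/k - 1/(k+2)) (partial fractions)
Telescoping: Σ = (1/2)·(1 + 1/2 - 1/38 - 1/39) = 1073/1482

Sum = 1073/1482


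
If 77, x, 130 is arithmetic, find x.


AM = (77 + 130)/2 = 207/2 = 103.5

AM = 103.5


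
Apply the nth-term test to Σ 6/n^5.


lim(n→∞) 6/n^5 = 0
lim aₙ = 0 → nth-term test is INCONCLUSIVE
(Need other tests; this is actually a convergent p-series with p=5 > 1)

Inconclusive (lim aₙ = 0; need another test)


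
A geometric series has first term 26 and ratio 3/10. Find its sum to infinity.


S∞ = a₁/(1-r) = 26/(1 - 3/10)
= 26/(7/10)
= 260/7

S∞ = 260/7


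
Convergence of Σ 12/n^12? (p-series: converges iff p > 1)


p-series test: Σ c/n^p converges if p > 1, diverges if p ≤ 1 (constant c > 0 doesn't affect convergence).
p = 12
12 > 1 → CONVERGES

Converges (p = 12 > 1)


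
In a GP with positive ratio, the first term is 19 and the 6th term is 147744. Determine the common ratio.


r^(n-1) = aₙ/a₁
r^5 = 147744/19 = 7776
r = 7776^(1/5)
= 6

r = 6


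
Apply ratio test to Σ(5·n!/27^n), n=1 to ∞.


aₙ = 5·n!/27^n
a_{n+1}/aₙ = (n+1)!/27^(n+1) × 27^n/n!  (constant 5 cancels)
= (n+1)/27
L = lim(n→∞) (n+1)/27 = ∞
L > 1 → series DIVERGES

Diverges (ratio test: L = ∞ > 1)


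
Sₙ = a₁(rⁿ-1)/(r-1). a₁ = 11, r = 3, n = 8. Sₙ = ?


Sₙ = 11×(3^8 - 1)/(3 - 1)
= 11×(6561 - 1)/2
= 11×6560/2
= 36080

S_8 = 36080


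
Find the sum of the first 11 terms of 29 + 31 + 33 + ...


aₙ = 29 + (11-1)×2 = 49
Sₙ = n(a₁+aₙ)/2 = 11×(29+49)/2
= 11×78/2 = 429

S_11 = 429


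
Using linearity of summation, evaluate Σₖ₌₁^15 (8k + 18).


Σ(8k+18) = 8·Σk + 18·n
= 8·120 + 18·15
= 960 + 270 = 1230

Σ = 1230


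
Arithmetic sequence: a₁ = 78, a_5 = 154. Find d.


d = (aₙ - a₁)/(n-1)
= (154 - 78)/(5-1)
= 76/4 = 19

d = 19


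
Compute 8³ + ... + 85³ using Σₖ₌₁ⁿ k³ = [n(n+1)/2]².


Σₖ₌8^85 k³ = [85·86/2]² − [7·8/2]²
= 13359025 − 784 = 13358241

Σk³ = 13358241


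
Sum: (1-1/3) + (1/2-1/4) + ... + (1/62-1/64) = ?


Telescoping with gap 2: two head and two tail terms survive.
= (1 + 1/2) - (1/63 + 1/64)
= 3/2 - 1/63 - 1/64 = 5921/4032

Sum = 5921/4032


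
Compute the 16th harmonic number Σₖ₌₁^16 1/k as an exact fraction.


H_16 = 1/1 + 1/2 + 1/3 + ... + 1/16
= 2436559/720720
≈ 3.3807

H_16 = 2436559/720720 ≈ 3.3807


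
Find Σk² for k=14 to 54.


Σₖ₌14^54 k² = Σₖ₌₁^54 k² − Σₖ₌₁^13 k²
= 54·55·109/6 − 13·14·27/6
= 53955 − 819 = 53136

Σk² = 53136


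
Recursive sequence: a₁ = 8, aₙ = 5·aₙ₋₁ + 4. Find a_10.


Computing step by step:
a_1 = 8
a_2 = 44
a_3 = 224
a_4 = 1124
a_5 = 5624
a_6 = 28124
a_7 = 140624
a_8 = 703124
a_9 = 3515624
a_10 = 17578124


a_10 = 17578124


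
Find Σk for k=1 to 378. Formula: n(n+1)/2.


n(n+1)/2 = 378×379/2 = 143262/2 = 71631

Σk = 71631


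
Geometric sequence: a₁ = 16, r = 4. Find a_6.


aₙ = a₁·r^(n-1)
= 16×4^5
= 16×1024
= 16384

a_6 = 16384


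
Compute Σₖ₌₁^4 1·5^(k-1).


Sₙ = 1×(5^4 - 1)/(5 - 1)
= 1×(625 - 1)/4
= 1×624/4
= 156

S_4 = 156


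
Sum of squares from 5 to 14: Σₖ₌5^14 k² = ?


Σₖ₌5^14 k² = Σₖ₌₁^14 k² − Σₖ₌₁^4 k²
= 14·15·29/6 − 4·5·9/6
= 1015 − 30 = 985

Σk² = 985


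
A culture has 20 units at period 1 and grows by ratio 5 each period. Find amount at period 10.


aₙ = a₁·r^(n-1)
= 20×5^9
= 20×1953125
= 39062500

a_10 = 39062500


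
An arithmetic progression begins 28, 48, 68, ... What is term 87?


aₙ = a₁ + (n-1)d
= 28 + (87-1)×20
= 28 + 1720
= 1748

a_87 = 1748


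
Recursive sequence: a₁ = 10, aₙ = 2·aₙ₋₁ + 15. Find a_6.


Computing step by step:
a_1 = 10
a_2 = 35
a_3 = 85
a_4 = 185
a_5 = 385
a_6 = 785


a_6 = 785


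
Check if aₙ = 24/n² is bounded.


a₁ = 24, a₂ = 24/4, a₃ = 24/9, ...
0 < aₙ ≤ 24 for all n ≥ 1
The sequence IS bounded

Bounded (0 < aₙ ≤ 24)


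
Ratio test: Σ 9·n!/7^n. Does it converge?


aₙ = 9·n!/7^n
a_{n+1}/aₙ = (n+1)!/7^(n+1) × 7^n/n!  (constant 9 cancels)
= (n+1)/7
L = lim(n→∞) (n+1)/7 = ∞
L > 1 → series DIVERGES

Diverges (ratio test: L = ∞ > 1)


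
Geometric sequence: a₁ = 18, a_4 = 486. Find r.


r^(n-1) = aₙ/a₁
r^3 = 486/18 = 27
r = 27^(1/3)
= 3

r = 3


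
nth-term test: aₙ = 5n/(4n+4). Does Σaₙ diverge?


lim(n→∞) 5n/(4n+4) = 5/4 = 5/4  (divide numerator and denominator by n)
lim aₙ = 5/4 ≠ 0 → series DIVERGES

Diverges (lim aₙ = 5/4 ≠ 0)


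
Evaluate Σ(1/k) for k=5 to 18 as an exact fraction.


Σₖ₌5^18 1/k = 1/5 + 1/6 + 1/7 + ... + 1/18
= 5765801/4084080
≈ 1.4118

Sum = 5765801/4084080 ≈ 1.4118


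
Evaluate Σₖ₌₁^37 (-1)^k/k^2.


S = -1 + 1/4 - 1/9 + 1/16 - 1/25 + 1/36 - 1/49 + 1/64 ± ...
= -0.8228
(Full series converges to -π²/12 ≈ -0.8225)

S_37 = -0.8228


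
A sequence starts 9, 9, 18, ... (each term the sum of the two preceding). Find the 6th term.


Computing iteratively: 9, 9, 18, 27, 45, 72
a_6 = 72

a_6 = 72


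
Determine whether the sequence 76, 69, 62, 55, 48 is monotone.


Differences: -7, -7, -7, -7
All differences < 0 → strictly DECREASING

Monotonically decreasing


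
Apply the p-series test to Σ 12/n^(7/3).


p-series test: Σ c/n^p converges if p > 1, diverges if p ≤ 1 (constant c > 0 doesn't affect convergence).
p = 7/3
7/3 > 1 → CONVERGES

Converges (p = 7/3 > 1)


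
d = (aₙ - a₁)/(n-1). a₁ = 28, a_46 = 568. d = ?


d = (aₙ - a₁)/(n-1)
= (568 - 28)/(46-1)
= 540/45 = 12

d = 12


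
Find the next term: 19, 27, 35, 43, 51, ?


Pattern: arithmetic (d=8)
Terms: 19, 27, 35, 43, 51
Next term = 59

Next term = 59


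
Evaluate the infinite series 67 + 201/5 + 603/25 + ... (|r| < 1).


S∞ = a₁/(1-r) = 67/(1 - 3/5)
= 67/(2/5)
= 335/2

S∞ = 335/2


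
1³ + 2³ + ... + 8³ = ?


n(n+1)/2 = 8×9/2 = 36
Σk³ = 36² = 1296

Σk³ = 1296


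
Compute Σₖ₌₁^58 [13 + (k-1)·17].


aₙ = 13 + (58-1)×17 = 982
Sₙ = n(a₁+aₙ)/2 = 58×(13+982)/2
= 58×995/2 = 28855

S_58 = 28855


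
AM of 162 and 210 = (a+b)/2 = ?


AM = (162 + 210)/2 = 372/2 = 186

AM = 186


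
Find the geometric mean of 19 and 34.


GM = √(19×34) = √646 = 25.4165

GM = 25.4165


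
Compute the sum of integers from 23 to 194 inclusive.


Σₖ₌23^194 k = Σₖ₌₁^194 k − Σₖ₌₁^22 k
= 194·195/2 − 22·23/2
= 18915 − 253 = 18662

Σk = 18662


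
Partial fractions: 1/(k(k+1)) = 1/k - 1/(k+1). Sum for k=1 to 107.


1/(k(k+1)) = 1/k - 1/(k+1) (partial fractions)
Telescoping: Σ = 1 - 1/108 = 107/108

Sum = 107/108


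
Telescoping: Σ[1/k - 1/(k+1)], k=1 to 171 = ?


Telescoping: adjacent terms cancel.
= 1/1 - 1/172
= 1 - 1/172 = 171/172

Sum = 171/172


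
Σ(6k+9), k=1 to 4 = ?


Σ(6k+9) = 6·Σk + 9·n
= 6·10 + 9·4
= 60 + 36 = 96

Σ = 96


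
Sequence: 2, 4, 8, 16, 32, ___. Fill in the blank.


Pattern: powers of 2: 2ⁿ
Terms: 2, 4, 8, 16, 32
Next term = 64

Next term = 64


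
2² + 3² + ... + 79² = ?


Σₖ₌2^79 k² = Σₖ₌₁^79 k² − Σₖ₌₁^1 k²
= 79·80·159/6 − 1·2·3/6
= 167480 − 1 = 167479

Σk² = 167479


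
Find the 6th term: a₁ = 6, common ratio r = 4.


aₙ = a₁·r^(n-1)
= 6×4^5
= 6×1024
= 6144

a_6 = 6144


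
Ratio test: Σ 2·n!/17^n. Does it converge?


aₙ = 2·n!/17^n
a_{n+1}/aₙ = (n+1)!/17^(n+1) × 17^n/n!  (constant 2 cancels)
= (n+1)/17
L = lim(n→∞) (n+1)/17 = ∞
L > 1 → series DIVERGES

Diverges (ratio test: L = ∞ > 1)


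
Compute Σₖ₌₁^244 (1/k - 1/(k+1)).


Telescoping: adjacent terms cancel.
= 1/1 - 1/245
= 1 - 1/245 = 244/245

Sum = 244/245


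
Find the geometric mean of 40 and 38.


GM = √(40×38) = √1520 = 38.9872

GM = 38.9872


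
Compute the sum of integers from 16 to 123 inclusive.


Σₖ₌16^123 k = Σₖ₌₁^123 k − Σₖ₌₁^15 k
= 123·124/2 − 15·16/2
= 7626 − 120 = 7506

Σk = 7506


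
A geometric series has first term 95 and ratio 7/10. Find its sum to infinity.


S∞ = a₁/(1-r) = 95/(1 - 7/10)
= 95/(3/10)
= 950/3

S∞ = 950/3


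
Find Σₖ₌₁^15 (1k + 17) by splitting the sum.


Σ(1k+17) = 1·Σk + 17·n
= 1·120 + 17·15
= 120 + 255 = 375

Σ = 375


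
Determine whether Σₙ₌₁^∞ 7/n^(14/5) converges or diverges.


p-series test: Σ c/n^p converges if p > 1, diverges if p ≤ 1 (constant c > 0 doesn't affect convergence).
p = 14/5
14/5 > 1 → CONVERGES

Converges (p = 14/5 > 1)


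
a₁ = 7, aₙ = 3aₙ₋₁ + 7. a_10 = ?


Computing step by step:
a_1 = 7
a_2 = 28
a_3 = 91
a_4 = 280
a_5 = 847
a_6 = 2548
a_7 = 7651
a_8 = 22960
a_9 = 68887
a_10 = 206668


a_10 = 206668


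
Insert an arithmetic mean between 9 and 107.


AM = (9 + 107)/2 = 116/2 = 58

AM = 58


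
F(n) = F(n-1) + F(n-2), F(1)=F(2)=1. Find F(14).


Fibonacci sequence: 1, 1, 2, 3, 5, 8, 13, 21, 34, 55, 89, ...
F(14) = 377

F(14) = 377


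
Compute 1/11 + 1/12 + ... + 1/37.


Σₖ₌11^37 1/k = 1/11 + 1/12 + 1/13 + ... + 1/37
= 88305332259139/69388720221600
≈ 1.2726

Sum = 88305332259139/69388720221600 ≈ 1.2726


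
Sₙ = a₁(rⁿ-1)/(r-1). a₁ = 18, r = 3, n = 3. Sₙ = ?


Sₙ = 18×(3^3 - 1)/(3 - 1)
= 18×(27 - 1)/2
= 18×26/2
= 234

S_3 = 234


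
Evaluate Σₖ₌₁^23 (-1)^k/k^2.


S = -1 + 1/4 - 1/9 + 1/16 - 1/25 + 1/36 - 1/49 + 1/64 ± ...
= -0.8234
(Full series converges to -π²/12 ≈ -0.8225)

S_23 = -0.8234


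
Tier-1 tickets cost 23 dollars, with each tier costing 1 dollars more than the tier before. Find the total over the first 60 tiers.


aₙ = 23 + (60-1)×1 = 82
Sₙ = n(a₁+aₙ)/2 = 60×(23+82)/2
= 60×105/2 = 3150

S_60 = 3150


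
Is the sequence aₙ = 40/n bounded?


a₁ = 40, a₂ = 40/2, a₃ = 40/3, ...
0 < aₙ ≤ 40 for all n ≥ 1
Lower bound: 0, Upper bound: 40
The sequence IS bounded

Bounded (0 < aₙ ≤ 40)


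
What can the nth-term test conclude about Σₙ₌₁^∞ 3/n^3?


lim(n→∞) 3/n^3 = 0
lim aₙ = 0 → nth-term test is INCONCLUSIVE
(Need other tests; this is actually a convergent p-series with p=3 > 1)

Inconclusive (lim aₙ = 0; need another test)


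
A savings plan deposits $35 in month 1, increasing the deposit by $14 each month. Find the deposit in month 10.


aₙ = a₁ + (n-1)d
= 35 + (10-1)×14
= 35 + 126
= 161

a_10 = 161


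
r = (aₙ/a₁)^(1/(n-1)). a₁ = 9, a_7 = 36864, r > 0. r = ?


r^(n-1) = aₙ/a₁
r^6 = 36864/9 = 4096
r = 4096^(1/6)
= ±4; taking r > 0 gives r = 4

r = 4


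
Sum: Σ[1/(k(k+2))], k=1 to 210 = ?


1/(k(k+2)) = (1/2)·(1/k - 1/(k+2)) (partial fractions)
Telescoping: Σ = (1/2)·(1 + 1/2 - 1/211 - 1/212) = 66675/89464

Sum = 66675/89464


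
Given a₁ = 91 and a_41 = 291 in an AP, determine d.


d = (aₙ - a₁)/(n-1)
= (291 - 91)/(41-1)
= 200/40 = 5

d = 5


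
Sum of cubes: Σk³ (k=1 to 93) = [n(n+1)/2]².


n(n+1)/2 = 93×94/2 = 4371
Σk³ = 4371² = 19105641

Σk³ = 19105641


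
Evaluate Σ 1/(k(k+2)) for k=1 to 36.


1/(k(k+2)) = (1/2)·(1/k - 1/(k+2)) (partial fractions)
Telescoping: Σ = (1/2)·(1 + 1/2 - 1/37 - 1/38) = 1017/1406

Sum = 1017/1406


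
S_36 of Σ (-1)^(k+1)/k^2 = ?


S = 1 - 1/4 + 1/9 - 1/16 + 1/25 - 1/36 + 1/49 - 1/64 ± ...
= 0.8221
(Full series converges to +π²/12 ≈ +0.8225)

S_36 = 0.8221


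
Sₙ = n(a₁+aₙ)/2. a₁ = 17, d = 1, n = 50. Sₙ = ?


aₙ = 17 + (50-1)×1 = 66
Sₙ = n(a₁+aₙ)/2 = 50×(17+66)/2
= 50×83/2 = 2075

S_50 = 2075


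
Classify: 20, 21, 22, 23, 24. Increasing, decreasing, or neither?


Differences: 1, 1, 1, 1
All differences > 0 → strictly INCREASING

Monotonically increasing


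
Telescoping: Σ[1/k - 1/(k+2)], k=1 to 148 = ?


Telescoping with gap 2: two head and two tail terms survive.
= (1 + 1/2) - (1/149 + 1/150)
= 3/2 - 1/149 - 1/150 = 16613/11175

Sum = 16613/11175
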